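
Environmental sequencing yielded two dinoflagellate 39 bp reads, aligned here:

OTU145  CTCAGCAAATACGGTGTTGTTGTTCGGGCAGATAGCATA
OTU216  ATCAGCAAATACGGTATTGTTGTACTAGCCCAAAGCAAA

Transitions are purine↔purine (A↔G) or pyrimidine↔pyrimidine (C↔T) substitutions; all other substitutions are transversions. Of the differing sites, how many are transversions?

7

Mismatches occur at site 1 (C/A, transversion), site 16 (G/A, transition), site 24 (T/A, transversion), site 26 (G/T, transversion), site 27 (G/A, transition), site 30 (A/C, transversion), site 31 (G/C, transversion), site 33 (T/A, transversion), site 38 (T/A, transversion).
Of the 9 differences, 2 transitions and 7 transversions, so the answer is 7.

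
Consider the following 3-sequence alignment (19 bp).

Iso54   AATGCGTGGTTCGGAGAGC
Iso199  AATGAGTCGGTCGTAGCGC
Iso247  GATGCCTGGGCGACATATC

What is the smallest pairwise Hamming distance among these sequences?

5

Pairwise Hamming distances:
  Iso54 vs Iso199: 5
  Iso54 vs Iso247: 9
  Iso199 vs Iso247: 11
The smallest is 5, between Iso54 and Iso199.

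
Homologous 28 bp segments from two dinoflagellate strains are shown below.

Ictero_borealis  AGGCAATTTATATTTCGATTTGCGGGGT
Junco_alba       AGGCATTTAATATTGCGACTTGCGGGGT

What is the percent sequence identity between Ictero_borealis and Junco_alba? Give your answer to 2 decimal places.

85.71%

Differing sites — 6:A/T; 9:T/A; 15:T/G; 19:T/C.
24 of the 28 sites match, so the percent identity is 24/28 × 100 = 85.71%.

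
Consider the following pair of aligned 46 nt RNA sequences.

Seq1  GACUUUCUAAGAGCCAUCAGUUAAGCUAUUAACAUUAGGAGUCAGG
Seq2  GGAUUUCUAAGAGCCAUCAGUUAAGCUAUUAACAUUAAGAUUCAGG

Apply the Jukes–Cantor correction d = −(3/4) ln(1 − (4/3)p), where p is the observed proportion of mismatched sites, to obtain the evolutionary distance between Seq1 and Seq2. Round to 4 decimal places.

0.0924

The sequences differ at positions 2 (A/G), 3 (C/A), 38 (G/A), 41 (G/U).
p = 4/46 = 0.086957.
d = −0.75 · ln(1 − (4/3)·0.086957) = −0.75 · ln(0.884057) = −0.75 · (-0.123234) = 0.0924.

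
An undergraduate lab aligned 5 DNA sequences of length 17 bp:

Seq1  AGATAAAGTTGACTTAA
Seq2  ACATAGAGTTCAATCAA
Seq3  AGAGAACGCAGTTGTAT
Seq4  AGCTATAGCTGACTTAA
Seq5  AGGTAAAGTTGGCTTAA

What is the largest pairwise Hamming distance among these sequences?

Pairwise Hamming distances:
  Seq1 vs Seq2: 5
  Seq1 vs Seq3: 8
  Seq1 vs Seq4: 3
  Seq1 vs Seq5: 2
  Seq2 vs Seq3: 12
  Seq2 vs Seq4: 7
  Seq2 vs Seq5: 7
  Seq3 vs Seq4: 9
  Seq3 vs Seq5: 9
  Seq4 vs Seq5: 4
The largest is 12, between Seq2 and Seq3.

12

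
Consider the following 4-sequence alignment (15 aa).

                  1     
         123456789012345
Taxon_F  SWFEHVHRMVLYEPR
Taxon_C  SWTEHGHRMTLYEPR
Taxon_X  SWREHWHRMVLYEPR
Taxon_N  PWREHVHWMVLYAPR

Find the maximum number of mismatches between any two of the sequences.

6

Pairwise Hamming distances:
  Taxon_F vs Taxon_C: 3
  Taxon_F vs Taxon_X: 2
  Taxon_F vs Taxon_N: 4
  Taxon_C vs Taxon_X: 3
  Taxon_C vs Taxon_N: 6
  Taxon_X vs Taxon_N: 4
The largest is 6, between Taxon_C and Taxon_N.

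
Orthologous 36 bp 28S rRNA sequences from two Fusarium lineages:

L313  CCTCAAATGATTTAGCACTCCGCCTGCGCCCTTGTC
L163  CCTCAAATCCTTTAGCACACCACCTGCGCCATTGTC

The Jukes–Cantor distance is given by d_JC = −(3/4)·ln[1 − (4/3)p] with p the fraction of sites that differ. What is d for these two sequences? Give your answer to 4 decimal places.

Differing sites — 9:G/C; 10:A/C; 19:T/A; 22:G/A; 31:C/A.
p = 5/36 = 0.138889.
d = −0.75 · ln(1 − (4/3)·0.138889) = −0.75 · ln(0.814815) = −0.75 · (-0.204794) = 0.1536.

0.1536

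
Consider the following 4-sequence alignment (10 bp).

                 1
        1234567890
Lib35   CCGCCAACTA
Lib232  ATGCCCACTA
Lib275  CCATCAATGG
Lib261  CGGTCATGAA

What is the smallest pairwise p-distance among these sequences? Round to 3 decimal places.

0.300

Pairwise Hamming distances:
  Lib35 vs Lib232: 3
  Lib35 vs Lib275: 5
  Lib35 vs Lib261: 5
  Lib232 vs Lib275: 8
  Lib232 vs Lib261: 7
  Lib275 vs Lib261: 6
The smallest is 3 mismatches, between Lib35 and Lib232; p = 3/10 = 0.300.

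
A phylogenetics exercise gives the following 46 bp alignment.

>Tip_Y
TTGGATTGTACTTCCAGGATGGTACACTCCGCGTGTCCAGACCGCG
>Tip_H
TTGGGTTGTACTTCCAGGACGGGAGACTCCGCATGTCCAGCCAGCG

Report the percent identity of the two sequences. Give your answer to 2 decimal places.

84.78%

The sequences differ at positions 5 (A/G), 20 (T/C), 23 (T/G), 25 (C/G), 33 (G/A), 41 (A/C), 43 (C/A).
39 of the 46 sites match, so the percent identity is 39/46 × 100 = 84.78%.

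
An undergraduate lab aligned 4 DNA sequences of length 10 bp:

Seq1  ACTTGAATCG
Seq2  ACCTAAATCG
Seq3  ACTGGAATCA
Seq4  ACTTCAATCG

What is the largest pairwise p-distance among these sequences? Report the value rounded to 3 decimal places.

0.400

Pairwise Hamming distances:
  Seq1 vs Seq2: 2
  Seq1 vs Seq3: 2
  Seq1 vs Seq4: 1
  Seq2 vs Seq3: 4
  Seq2 vs Seq4: 2
  Seq3 vs Seq4: 3
The largest is 4 mismatches, between Seq2 and Seq3; p = 4/10 = 0.400.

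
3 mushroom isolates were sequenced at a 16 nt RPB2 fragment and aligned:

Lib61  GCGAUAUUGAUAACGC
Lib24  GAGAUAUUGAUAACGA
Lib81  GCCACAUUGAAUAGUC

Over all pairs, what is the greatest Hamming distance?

Pairwise Hamming distances:
  Lib61 vs Lib24: 2
  Lib61 vs Lib81: 6
  Lib24 vs Lib81: 8
The largest is 8, between Lib24 and Lib81.

8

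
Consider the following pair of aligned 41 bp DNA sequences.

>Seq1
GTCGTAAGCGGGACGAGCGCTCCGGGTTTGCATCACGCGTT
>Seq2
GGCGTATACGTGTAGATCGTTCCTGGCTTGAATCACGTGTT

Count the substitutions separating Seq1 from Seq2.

Differing sites — 2:T/G; 7:A/T; 8:G/A; 11:G/T; 13:A/T; 14:C/A; 17:G/T; 20:C/T; 24:G/T; 27:T/C; 31:C/A; 38:C/T.
That gives 12 mismatches out of 41 aligned sites, so the Hamming distance is 12.

12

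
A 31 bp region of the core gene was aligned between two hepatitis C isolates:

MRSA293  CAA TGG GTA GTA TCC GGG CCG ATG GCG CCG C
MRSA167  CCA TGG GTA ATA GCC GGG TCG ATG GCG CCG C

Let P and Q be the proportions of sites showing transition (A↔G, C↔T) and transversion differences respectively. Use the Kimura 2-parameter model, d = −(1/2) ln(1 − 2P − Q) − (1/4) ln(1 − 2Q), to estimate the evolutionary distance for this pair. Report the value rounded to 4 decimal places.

0.1421

Mismatches occur at site 2 (A↔C, transversion), site 10 (G↔A, transition), site 13 (T↔G, transversion), site 19 (C↔T, transition).
Of the 4 differences, 2 transitions and 2 transversions over 31 sites: P = 2/31 = 0.064516, Q = 2/31 = 0.064516.
d = −0.5·ln(0.806452) − 0.25·ln(0.870968) = −0.5·(-0.215111) − 0.25·(-0.138150) = 0.1421.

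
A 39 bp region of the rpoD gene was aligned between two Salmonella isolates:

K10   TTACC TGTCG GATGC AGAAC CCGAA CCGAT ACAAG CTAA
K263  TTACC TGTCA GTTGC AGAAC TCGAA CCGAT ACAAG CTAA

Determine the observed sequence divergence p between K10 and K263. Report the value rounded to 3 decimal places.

0.077

Mismatches occur at site 10 (G/A), site 12 (A/T), site 21 (C/T).
There are 3 differences over 39 sites, so p = 3/39 = 0.077.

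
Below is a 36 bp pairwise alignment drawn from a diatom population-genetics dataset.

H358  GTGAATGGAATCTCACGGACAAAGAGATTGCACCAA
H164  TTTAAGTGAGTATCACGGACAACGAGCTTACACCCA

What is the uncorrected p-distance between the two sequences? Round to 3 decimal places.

0.278

Differing sites — 1:G/T; 3:G/T; 6:T/G; 7:G/T; 10:A/G; 12:C/A; 23:A/C; 27:A/C; 30:G/A; 35:A/C.
There are 10 differences over 36 sites, so p = 10/36 = 0.278.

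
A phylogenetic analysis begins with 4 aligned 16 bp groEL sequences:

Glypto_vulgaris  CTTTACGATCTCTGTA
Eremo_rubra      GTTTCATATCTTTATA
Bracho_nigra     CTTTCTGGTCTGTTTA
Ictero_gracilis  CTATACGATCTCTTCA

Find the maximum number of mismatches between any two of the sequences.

8

Pairwise Hamming distances:
  Glypto_vulgaris vs Eremo_rubra: 6
  Glypto_vulgaris vs Bracho_nigra: 5
  Glypto_vulgaris vs Ictero_gracilis: 3
  Eremo_rubra vs Bracho_nigra: 6
  Eremo_rubra vs Ictero_gracilis: 8
  Bracho_nigra vs Ictero_gracilis: 6
The largest is 8, between Eremo_rubra and Ictero_gracilis.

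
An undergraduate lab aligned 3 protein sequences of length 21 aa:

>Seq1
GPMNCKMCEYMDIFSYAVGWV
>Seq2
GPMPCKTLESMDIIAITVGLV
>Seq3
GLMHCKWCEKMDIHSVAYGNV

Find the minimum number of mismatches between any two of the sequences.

8

Pairwise Hamming distances:
  Seq1 vs Seq2: 9
  Seq1 vs Seq3: 8
  Seq2 vs Seq3: 11
The smallest is 8, between Seq1 and Seq3.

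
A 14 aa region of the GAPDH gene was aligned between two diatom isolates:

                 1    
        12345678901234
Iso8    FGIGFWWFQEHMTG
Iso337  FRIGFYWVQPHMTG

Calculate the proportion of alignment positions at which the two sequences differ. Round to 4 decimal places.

Differing sites — 2:G/R; 6:W/Y; 8:F/V; 10:E/P.
There are 4 differences over 14 sites, so p = 4/14 = 0.2857.

0.2857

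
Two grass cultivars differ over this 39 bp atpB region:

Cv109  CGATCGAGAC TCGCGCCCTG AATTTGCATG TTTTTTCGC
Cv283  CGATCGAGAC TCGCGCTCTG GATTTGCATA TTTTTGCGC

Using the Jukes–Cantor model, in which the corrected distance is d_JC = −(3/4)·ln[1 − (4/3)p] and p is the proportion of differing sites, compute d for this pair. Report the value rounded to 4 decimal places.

Differing sites — 17:C/T; 21:A/G; 30:G/A; 36:T/G.
p = 4/39 = 0.102564.
d = −0.75 · ln(1 − (4/3)·0.102564) = −0.75 · ln(0.863248) = −0.75 · (-0.147053) = 0.1103.

0.1103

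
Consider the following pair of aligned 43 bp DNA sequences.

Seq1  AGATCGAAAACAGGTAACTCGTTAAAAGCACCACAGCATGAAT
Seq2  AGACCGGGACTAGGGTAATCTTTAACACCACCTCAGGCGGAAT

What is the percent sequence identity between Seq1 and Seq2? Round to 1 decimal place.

65.1%

Differing sites — 4:T/C; 7:A/G; 8:A/G; 10:A/C; 11:C/T; 15:T/G; 16:A/T; 18:C/A; 21:G/T; 26:A/C; 28:G/C; 33:A/T; 37:C/G; 38:A/C; 39:T/G.
28 of the 43 sites match, so the percent identity is 28/43 × 100 = 65.1%.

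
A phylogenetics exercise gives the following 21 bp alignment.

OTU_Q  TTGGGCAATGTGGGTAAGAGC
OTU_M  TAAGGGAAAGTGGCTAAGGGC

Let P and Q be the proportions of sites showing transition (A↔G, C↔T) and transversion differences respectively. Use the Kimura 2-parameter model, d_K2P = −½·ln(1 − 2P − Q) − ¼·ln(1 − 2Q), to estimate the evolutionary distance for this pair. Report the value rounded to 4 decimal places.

The sequences differ at positions 2 (T/A, transversion), 3 (G/A, transition), 6 (C/G, transversion), 9 (T/A, transversion), 14 (G/C, transversion), 19 (A/G, transition).
Of the 6 differences, 2 transitions and 4 transversions over 21 sites: P = 2/21 = 0.095238, Q = 4/21 = 0.190476.
d = −0.5·ln(0.619048) − 0.25·ln(0.619048) = −0.5·(-0.479572) − 0.25·(-0.479572) = 0.3597.

0.3597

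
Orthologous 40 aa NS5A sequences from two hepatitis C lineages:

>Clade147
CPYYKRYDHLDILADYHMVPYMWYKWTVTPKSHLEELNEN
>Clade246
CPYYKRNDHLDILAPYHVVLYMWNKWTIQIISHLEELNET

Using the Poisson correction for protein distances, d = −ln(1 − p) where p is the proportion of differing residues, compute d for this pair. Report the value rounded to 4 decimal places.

0.2877

Mismatches occur at site 7 (Y→N), site 15 (D→P), site 18 (M→V), site 20 (P→L), site 24 (Y→N), site 28 (V→I), site 29 (T→Q), site 30 (P→I), site 31 (K→I), site 40 (N→T).
p = 10/40 = 0.250000.
d = −ln(1 − 0.250000) = −ln(0.750000) = 0.2877.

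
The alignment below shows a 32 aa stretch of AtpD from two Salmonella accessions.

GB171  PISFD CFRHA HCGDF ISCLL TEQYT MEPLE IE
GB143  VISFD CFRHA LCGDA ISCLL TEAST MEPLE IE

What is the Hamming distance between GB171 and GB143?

Mismatches occur at site 1 (P→V), site 11 (H→L), site 15 (F→A), site 23 (Q→A), site 24 (Y→S).
That gives 5 mismatches out of 32 aligned sites, so the Hamming distance is 5.

5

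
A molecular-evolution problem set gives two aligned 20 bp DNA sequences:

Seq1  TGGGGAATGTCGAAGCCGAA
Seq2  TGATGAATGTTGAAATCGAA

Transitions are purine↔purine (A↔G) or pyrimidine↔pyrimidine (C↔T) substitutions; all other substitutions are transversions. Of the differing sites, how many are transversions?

1

Differing sites — 3:G/A (Ti); 4:G/T (Tv); 11:C/T (Ti); 15:G/A (Ti); 16:C/T (Ti).
Of the 5 differences, 4 transitions and 1 transversion, so the answer is 1.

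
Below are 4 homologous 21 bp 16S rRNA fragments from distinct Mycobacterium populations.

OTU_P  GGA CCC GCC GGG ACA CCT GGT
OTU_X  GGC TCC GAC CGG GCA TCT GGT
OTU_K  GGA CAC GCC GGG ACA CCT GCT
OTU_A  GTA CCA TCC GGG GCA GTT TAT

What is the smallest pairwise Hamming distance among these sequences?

2

Pairwise Hamming distances:
  OTU_P vs OTU_X: 6
  OTU_P vs OTU_K: 2
  OTU_P vs OTU_A: 8
  OTU_X vs OTU_K: 8
  OTU_X vs OTU_A: 11
  OTU_K vs OTU_A: 9
The smallest is 2, between OTU_P and OTU_K.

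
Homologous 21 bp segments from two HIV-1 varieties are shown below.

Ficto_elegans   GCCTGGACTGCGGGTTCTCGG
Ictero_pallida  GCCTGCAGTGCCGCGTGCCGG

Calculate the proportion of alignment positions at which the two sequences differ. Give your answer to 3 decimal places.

Differing sites — 6:G/C; 8:C/G; 12:G/C; 14:G/C; 15:T/G; 17:C/G; 18:T/C.
There are 7 differences over 21 sites, so p = 7/21 = 0.333.

0.333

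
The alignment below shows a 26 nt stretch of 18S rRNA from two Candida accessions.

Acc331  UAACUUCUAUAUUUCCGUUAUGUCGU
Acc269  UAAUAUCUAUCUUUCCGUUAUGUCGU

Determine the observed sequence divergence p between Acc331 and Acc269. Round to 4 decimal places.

The sequences differ at positions 4 (C/U), 5 (U/A), 11 (A/C).
There are 3 differences over 26 sites, so p = 3/26 = 0.1154.

0.1154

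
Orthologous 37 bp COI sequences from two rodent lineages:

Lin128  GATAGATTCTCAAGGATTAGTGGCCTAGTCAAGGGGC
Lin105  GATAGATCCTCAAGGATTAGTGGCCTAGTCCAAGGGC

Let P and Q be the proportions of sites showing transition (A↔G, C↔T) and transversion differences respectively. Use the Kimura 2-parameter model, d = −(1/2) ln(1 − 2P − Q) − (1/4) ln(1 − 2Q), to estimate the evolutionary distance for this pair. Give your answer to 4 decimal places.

0.0865

The sequences differ at positions 8 (T/C, transition), 31 (A/C, transversion), 33 (G/A, transition).
Of the 3 differences, 2 transitions and 1 transversion over 37 sites: P = 2/37 = 0.054054, Q = 1/37 = 0.027027.
d = −0.5·ln(0.864865) − 0.25·ln(0.945946) = −0.5·(-0.145182) − 0.25·(-0.055570) = 0.0865.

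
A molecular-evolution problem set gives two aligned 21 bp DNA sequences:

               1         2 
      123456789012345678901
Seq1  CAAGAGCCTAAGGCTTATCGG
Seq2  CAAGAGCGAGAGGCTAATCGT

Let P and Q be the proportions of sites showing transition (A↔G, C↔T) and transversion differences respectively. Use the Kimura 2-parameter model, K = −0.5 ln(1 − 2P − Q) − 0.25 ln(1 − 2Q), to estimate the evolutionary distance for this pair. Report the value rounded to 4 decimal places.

0.2881

Mismatches occur at site 8 (C↔G, transversion), site 9 (T↔A, transversion), site 10 (A↔G, transition), site 16 (T↔A, transversion), site 21 (G↔T, transversion).
Of the 5 differences, 1 transition and 4 transversions over 21 sites: P = 1/21 = 0.047619, Q = 4/21 = 0.190476.
d = −0.5·ln(0.714286) − 0.25·ln(0.619048) = −0.5·(-0.336472) − 0.25·(-0.479572) = 0.2881.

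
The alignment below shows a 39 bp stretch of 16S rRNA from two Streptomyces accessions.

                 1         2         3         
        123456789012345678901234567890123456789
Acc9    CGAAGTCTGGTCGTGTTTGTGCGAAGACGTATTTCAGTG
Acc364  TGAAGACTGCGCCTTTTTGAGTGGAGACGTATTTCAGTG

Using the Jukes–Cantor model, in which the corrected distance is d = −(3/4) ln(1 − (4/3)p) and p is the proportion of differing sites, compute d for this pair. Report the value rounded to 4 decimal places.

Mismatches occur at site 1 (C/T), site 6 (T/A), site 10 (G/C), site 11 (T/G), site 13 (G/C), site 15 (G/T), site 20 (T/A), site 22 (C/T), site 24 (A/G).
p = 9/39 = 0.230769.
d = −0.75 · ln(1 − (4/3)·0.230769) = −0.75 · ln(0.692308) = −0.75 · (-0.367724) = 0.2758.

0.2758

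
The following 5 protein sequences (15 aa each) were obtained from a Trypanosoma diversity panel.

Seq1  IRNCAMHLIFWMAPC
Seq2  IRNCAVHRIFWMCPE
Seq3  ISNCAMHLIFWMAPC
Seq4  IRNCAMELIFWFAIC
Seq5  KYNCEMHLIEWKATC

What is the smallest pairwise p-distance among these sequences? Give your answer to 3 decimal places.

Pairwise Hamming distances:
  Seq1 vs Seq2: 4
  Seq1 vs Seq3: 1
  Seq1 vs Seq4: 3
  Seq1 vs Seq5: 6
  Seq2 vs Seq3: 5
  Seq2 vs Seq4: 7
  Seq2 vs Seq5: 10
  Seq3 vs Seq4: 4
  Seq3 vs Seq5: 6
  Seq4 vs Seq5: 7
The smallest is 1 mismatch, between Seq1 and Seq3; p = 1/15 = 0.067.

0.067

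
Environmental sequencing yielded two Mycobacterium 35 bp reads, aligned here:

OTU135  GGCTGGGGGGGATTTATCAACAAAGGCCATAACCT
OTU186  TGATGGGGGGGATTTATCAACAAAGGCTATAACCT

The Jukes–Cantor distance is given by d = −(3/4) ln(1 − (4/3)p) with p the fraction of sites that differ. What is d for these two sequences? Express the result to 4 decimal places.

0.0910

Differing sites — 1:G/T; 3:C/A; 28:C/T.
p = 3/35 = 0.085714.
d = −0.75 · ln(1 − (4/3)·0.085714) = −0.75 · ln(0.885715) = −0.75 · (-0.121360) = 0.0910.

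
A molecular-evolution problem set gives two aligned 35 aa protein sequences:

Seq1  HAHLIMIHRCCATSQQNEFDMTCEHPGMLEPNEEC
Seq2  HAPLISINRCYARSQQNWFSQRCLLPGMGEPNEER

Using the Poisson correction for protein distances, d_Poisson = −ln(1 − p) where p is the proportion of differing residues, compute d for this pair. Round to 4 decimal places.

0.4643

Mismatches occur at site 3 (H/P), site 6 (M/S), site 8 (H/N), site 11 (C/Y), site 13 (T/R), site 18 (E/W), site 20 (D/S), site 21 (M/Q), site 22 (T/R), site 24 (E/L), site 25 (H/L), site 29 (L/G), site 35 (C/R).
p = 13/35 = 0.371429.
d = −ln(1 − 0.371429) = −ln(0.628571) = 0.4643.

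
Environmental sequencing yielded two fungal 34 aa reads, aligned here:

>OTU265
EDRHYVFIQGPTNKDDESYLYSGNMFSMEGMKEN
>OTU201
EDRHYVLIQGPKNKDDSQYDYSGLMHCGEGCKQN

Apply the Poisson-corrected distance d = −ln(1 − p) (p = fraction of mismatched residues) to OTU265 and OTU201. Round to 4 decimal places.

Mismatches occur at site 7 (F/L), site 12 (T/K), site 17 (E/S), site 18 (S/Q), site 20 (L/D), site 24 (N/L), site 26 (F/H), site 27 (S/C), site 28 (M/G), site 31 (M/C), site 33 (E/Q).
p = 11/34 = 0.323529.
d = −ln(1 − 0.323529) = −ln(0.676471) = 0.3909.

0.3909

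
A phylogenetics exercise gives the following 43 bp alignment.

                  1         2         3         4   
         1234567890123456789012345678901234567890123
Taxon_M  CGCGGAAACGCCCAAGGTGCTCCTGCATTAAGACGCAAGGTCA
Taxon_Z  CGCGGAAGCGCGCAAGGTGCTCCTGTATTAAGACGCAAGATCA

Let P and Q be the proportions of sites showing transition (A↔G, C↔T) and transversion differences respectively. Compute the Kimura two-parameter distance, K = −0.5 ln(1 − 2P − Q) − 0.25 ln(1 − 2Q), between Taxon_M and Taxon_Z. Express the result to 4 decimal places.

0.1007

Mismatches occur at site 8 (A/G, transition), site 12 (C/G, transversion), site 26 (C/T, transition), site 40 (G/A, transition).
Of the 4 differences, 3 transitions and 1 transversion over 43 sites: P = 3/43 = 0.069767, Q = 1/43 = 0.023256.
d = −0.5·ln(0.837210) − 0.25·ln(0.953488) = −0.5·(-0.177680) − 0.25·(-0.047628) = 0.1007.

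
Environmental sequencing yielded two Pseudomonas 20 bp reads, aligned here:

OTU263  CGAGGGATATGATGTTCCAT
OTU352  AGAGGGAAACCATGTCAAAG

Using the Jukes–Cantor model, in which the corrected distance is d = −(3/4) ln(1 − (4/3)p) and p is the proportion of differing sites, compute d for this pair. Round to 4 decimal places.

Differing sites — 1:C/A; 8:T/A; 10:T/C; 11:G/C; 16:T/C; 17:C/A; 18:C/A; 20:T/G.
p = 8/20 = 0.400000.
d = −0.75 · ln(1 − (4/3)·0.400000) = −0.75 · ln(0.466667) = −0.75 · (-0.762139) = 0.5716.

0.5716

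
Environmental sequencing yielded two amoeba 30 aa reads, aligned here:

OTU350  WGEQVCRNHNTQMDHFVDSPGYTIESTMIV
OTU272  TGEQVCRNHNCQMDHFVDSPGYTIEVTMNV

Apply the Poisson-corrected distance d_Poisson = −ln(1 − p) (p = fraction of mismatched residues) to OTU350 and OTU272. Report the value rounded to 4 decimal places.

Differing sites — 1:W/T; 11:T/C; 26:S/V; 29:I/N.
p = 4/30 = 0.133333.
d = −ln(1 − 0.133333) = −ln(0.866667) = 0.1431.

0.1431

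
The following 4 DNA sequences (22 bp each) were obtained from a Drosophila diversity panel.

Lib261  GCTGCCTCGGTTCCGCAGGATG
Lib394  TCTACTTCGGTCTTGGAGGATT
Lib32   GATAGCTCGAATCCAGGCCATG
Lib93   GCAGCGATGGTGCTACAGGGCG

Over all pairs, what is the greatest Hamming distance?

17

Pairwise Hamming distances:
  Lib261 vs Lib394: 8
  Lib261 vs Lib32: 10
  Lib261 vs Lib93: 9
  Lib394 vs Lib32: 14
  Lib394 vs Lib93: 13
  Lib32 vs Lib93: 17
The largest is 17, between Lib32 and Lib93.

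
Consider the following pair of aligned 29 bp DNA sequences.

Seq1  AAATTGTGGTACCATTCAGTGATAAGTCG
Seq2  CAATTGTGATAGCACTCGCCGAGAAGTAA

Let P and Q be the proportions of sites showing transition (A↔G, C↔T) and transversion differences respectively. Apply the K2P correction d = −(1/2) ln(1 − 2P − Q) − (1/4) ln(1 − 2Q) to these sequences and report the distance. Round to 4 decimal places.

Differing sites — 1:A/C (Tv); 9:G/A (Ti); 12:C/G (Tv); 15:T/C (Ti); 18:A/G (Ti); 19:G/C (Tv); 20:T/C (Ti); 23:T/G (Tv); 28:C/A (Tv); 29:G/A (Ti).
Of the 10 differences, 5 transitions and 5 transversions over 29 sites: P = 5/29 = 0.172414, Q = 5/29 = 0.172414.
d = −0.5·ln(0.482758) − 0.25·ln(0.655172) = −0.5·(-0.728240) − 0.25·(-0.422857) = 0.4698.

0.4698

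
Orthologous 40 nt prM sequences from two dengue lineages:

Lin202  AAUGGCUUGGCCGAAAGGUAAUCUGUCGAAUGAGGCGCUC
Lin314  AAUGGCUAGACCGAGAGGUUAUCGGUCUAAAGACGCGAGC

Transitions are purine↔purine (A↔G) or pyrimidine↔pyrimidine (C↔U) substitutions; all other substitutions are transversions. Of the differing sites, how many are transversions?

8

Differing sites — 8:U/A (Tv); 10:G/A (Ti); 15:A/G (Ti); 20:A/U (Tv); 24:U/G (Tv); 28:G/U (Tv); 31:U/A (Tv); 34:G/C (Tv); 38:C/A (Tv); 39:U/G (Tv).
Of the 10 differences, 2 transitions and 8 transversions, so the answer is 8.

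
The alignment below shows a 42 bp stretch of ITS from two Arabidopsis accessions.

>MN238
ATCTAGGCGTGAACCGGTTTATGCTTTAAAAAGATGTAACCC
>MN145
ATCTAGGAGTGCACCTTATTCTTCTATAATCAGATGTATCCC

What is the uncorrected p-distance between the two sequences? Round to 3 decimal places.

Differing sites — 8:C/A; 12:A/C; 16:G/T; 17:G/T; 18:T/A; 21:A/C; 23:G/T; 26:T/A; 30:A/T; 31:A/C; 39:A/T.
There are 11 differences over 42 sites, so p = 11/42 = 0.262.

0.262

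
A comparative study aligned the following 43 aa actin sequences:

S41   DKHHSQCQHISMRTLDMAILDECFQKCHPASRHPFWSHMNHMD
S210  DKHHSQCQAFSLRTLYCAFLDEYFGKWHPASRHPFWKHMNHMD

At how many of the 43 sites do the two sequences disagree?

10

Mismatches occur at site 9 (H/A), site 10 (I/F), site 12 (M/L), site 16 (D/Y), site 17 (M/C), site 19 (I/F), site 23 (C/Y), site 25 (Q/G), site 27 (C/W), site 37 (S/K).
That gives 10 mismatches out of 43 aligned sites, so the Hamming distance is 10.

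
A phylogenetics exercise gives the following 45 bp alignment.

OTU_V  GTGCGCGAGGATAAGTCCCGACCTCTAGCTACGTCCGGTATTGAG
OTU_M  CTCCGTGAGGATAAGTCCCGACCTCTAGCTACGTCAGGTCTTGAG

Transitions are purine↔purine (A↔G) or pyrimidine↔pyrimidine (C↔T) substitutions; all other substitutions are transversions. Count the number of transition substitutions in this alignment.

1

Mismatches occur at site 1 (G/C, transversion), site 3 (G/C, transversion), site 6 (C/T, transition), site 36 (C/A, transversion), site 40 (A/C, transversion).
Of the 5 differences, 1 transition and 4 transversions, so the answer is 1.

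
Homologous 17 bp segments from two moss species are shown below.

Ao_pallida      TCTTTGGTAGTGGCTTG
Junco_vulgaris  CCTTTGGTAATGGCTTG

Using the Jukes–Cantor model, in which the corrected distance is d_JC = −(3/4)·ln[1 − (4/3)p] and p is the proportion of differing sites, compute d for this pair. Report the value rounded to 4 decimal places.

0.1280

The sequences differ at positions 1 (T/C), 10 (G/A).
p = 2/17 = 0.117647.
d = −0.75 · ln(1 − (4/3)·0.117647) = −0.75 · ln(0.843137) = −0.75 · (-0.170626) = 0.1280.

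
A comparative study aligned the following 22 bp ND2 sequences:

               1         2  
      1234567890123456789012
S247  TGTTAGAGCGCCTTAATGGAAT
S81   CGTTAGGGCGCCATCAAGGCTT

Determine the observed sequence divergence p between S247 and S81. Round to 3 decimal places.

0.318

Mismatches occur at site 1 (T/C), site 7 (A/G), site 13 (T/A), site 15 (A/C), site 17 (T/A), site 20 (A/C), site 21 (A/T).
There are 7 differences over 22 sites, so p = 7/22 = 0.318.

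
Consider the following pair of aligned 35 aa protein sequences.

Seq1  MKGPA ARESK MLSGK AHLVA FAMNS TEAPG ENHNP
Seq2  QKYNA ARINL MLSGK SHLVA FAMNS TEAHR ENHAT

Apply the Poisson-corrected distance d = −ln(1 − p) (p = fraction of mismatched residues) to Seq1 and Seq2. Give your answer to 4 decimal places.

0.3773

The sequences differ at positions 1 (M/Q), 3 (G/Y), 4 (P/N), 8 (E/I), 9 (S/N), 10 (K/L), 16 (A/S), 29 (P/H), 30 (G/R), 34 (N/A), 35 (P/T).
p = 11/35 = 0.314286.
d = −ln(1 − 0.314286) = −ln(0.685714) = 0.3773.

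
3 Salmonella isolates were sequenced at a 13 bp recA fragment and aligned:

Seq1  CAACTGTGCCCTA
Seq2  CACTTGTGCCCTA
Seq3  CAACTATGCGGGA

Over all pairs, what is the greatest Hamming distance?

Pairwise Hamming distances:
  Seq1 vs Seq2: 2
  Seq1 vs Seq3: 4
  Seq2 vs Seq3: 6
The largest is 6, between Seq2 and Seq3.

6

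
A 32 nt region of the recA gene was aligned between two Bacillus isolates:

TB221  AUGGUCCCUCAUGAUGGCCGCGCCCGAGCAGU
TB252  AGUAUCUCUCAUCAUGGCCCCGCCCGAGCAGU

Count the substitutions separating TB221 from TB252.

6

Mismatches occur at site 2 (U/G), site 3 (G/U), site 4 (G/A), site 7 (C/U), site 13 (G/C), site 20 (G/C).
That gives 6 mismatches out of 32 aligned sites, so the Hamming distance is 6.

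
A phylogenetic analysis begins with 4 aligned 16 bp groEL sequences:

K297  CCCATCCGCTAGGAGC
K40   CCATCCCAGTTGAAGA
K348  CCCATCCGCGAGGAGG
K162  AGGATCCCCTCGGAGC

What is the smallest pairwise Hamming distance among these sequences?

Pairwise Hamming distances:
  K297 vs K40: 8
  K297 vs K348: 2
  K297 vs K162: 5
  K40 vs K348: 9
  K40 vs K162: 10
  K348 vs K162: 7
The smallest is 2, between K297 and K348.

2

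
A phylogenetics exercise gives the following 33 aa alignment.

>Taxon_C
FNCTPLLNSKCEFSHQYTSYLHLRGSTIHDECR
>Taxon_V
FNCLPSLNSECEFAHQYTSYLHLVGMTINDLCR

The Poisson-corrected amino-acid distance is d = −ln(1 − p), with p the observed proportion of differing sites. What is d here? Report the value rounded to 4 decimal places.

The sequences differ at positions 4 (T/L), 6 (L/S), 10 (K/E), 14 (S/A), 24 (R/V), 26 (S/M), 29 (H/N), 31 (E/L).
p = 8/33 = 0.242424.
d = −ln(1 − 0.242424) = −ln(0.757576) = 0.2776.

0.2776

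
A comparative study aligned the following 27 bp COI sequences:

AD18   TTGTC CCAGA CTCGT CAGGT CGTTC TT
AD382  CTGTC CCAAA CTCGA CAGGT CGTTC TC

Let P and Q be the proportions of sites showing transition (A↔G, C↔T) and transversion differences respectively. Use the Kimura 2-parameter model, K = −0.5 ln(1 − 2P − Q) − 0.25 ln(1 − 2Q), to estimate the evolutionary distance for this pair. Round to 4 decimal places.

0.1693

Differing sites — 1:T/C (Ti); 9:G/A (Ti); 15:T/A (Tv); 27:T/C (Ti).
Of the 4 differences, 3 transitions and 1 transversion over 27 sites: P = 3/27 = 0.111111, Q = 1/27 = 0.037037.
d = −0.5·ln(0.740741) − 0.25·ln(0.925926) = −0.5·(-0.300104) − 0.25·(-0.076961) = 0.1693.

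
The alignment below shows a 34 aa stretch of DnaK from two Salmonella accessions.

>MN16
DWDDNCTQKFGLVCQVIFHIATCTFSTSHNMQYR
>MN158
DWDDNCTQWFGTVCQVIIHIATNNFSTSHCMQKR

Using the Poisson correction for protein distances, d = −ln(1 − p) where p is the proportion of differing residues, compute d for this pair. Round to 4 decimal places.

0.2305

Differing sites — 9:K/W; 12:L/T; 18:F/I; 23:C/N; 24:T/N; 30:N/C; 33:Y/K.
p = 7/34 = 0.205882.
d = −ln(1 − 0.205882) = −ln(0.794118) = 0.2305.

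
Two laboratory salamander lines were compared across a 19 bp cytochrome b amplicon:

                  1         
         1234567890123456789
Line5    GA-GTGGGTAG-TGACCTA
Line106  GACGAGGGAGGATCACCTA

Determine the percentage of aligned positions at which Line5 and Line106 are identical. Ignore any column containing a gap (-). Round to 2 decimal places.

76.47%

Excluding the 2 gap columns leaves 17 comparable sites.
The sequences differ at positions 5 (T/A), 9 (T/A), 10 (A/G), 14 (G/C).
13 of the 17 comparable sites match, so the percent identity is 13/17 × 100 = 76.47%.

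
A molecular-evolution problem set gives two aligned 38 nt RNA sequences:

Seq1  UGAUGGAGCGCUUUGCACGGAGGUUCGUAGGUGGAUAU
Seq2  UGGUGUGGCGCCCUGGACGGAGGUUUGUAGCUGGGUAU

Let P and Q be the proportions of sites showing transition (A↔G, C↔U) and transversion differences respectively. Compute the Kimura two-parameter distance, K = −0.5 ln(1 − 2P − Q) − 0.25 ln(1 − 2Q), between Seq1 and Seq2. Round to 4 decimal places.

Differing sites — 3:A/G (Ti); 6:G/U (Tv); 7:A/G (Ti); 12:U/C (Ti); 13:U/C (Ti); 16:C/G (Tv); 26:C/U (Ti); 31:G/C (Tv); 35:A/G (Ti).
Of the 9 differences, 6 transitions and 3 transversions over 38 sites: P = 6/38 = 0.157895, Q = 3/38 = 0.078947.
d = −0.5·ln(0.605263) − 0.25·ln(0.842106) = −0.5·(-0.502092) − 0.25·(-0.171849) = 0.2940.

0.2940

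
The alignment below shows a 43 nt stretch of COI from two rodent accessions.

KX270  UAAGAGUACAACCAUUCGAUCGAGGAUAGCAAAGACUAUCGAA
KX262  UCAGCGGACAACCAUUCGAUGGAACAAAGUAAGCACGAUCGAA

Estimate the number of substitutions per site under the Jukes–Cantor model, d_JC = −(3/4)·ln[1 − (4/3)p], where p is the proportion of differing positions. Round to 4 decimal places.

The sequences differ at positions 2 (A/C), 5 (A/C), 7 (U/G), 21 (C/G), 24 (G/A), 25 (G/C), 27 (U/A), 30 (C/U), 33 (A/G), 34 (G/C), 37 (U/G).
p = 11/43 = 0.255814.
d = −0.75 · ln(1 − (4/3)·0.255814) = −0.75 · ln(0.658915) = −0.75 · (-0.417161) = 0.3129.

0.3129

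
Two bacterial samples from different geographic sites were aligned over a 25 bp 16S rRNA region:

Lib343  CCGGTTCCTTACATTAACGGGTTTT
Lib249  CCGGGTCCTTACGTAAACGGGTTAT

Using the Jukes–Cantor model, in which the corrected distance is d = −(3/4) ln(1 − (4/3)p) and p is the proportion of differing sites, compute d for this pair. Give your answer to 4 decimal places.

The sequences differ at positions 5 (T/G), 13 (A/G), 15 (T/A), 24 (T/A).
p = 4/25 = 0.160000.
d = −0.75 · ln(1 − (4/3)·0.160000) = −0.75 · ln(0.786667) = −0.75 · (-0.239950) = 0.1800.

0.1800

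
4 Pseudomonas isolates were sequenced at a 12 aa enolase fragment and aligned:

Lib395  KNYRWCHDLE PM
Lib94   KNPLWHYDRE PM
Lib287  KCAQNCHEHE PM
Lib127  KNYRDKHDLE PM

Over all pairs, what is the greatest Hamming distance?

Pairwise Hamming distances:
  Lib395 vs Lib94: 5
  Lib395 vs Lib287: 6
  Lib395 vs Lib127: 2
  Lib94 vs Lib287: 8
  Lib94 vs Lib127: 6
  Lib287 vs Lib127: 7
The largest is 8, between Lib94 and Lib287.

8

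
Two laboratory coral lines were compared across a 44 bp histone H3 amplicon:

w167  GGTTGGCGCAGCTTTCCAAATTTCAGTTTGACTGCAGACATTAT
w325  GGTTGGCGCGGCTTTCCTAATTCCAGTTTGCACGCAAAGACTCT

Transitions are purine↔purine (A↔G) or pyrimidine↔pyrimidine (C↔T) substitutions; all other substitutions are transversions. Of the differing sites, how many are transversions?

5

The sequences differ at positions 10 (A/G, transition), 18 (A/T, transversion), 23 (T/C, transition), 31 (A/C, transversion), 32 (C/A, transversion), 33 (T/C, transition), 37 (G/A, transition), 39 (C/G, transversion), 41 (T/C, transition), 43 (A/C, transversion).
Of the 10 differences, 5 transitions and 5 transversions, so the answer is 5.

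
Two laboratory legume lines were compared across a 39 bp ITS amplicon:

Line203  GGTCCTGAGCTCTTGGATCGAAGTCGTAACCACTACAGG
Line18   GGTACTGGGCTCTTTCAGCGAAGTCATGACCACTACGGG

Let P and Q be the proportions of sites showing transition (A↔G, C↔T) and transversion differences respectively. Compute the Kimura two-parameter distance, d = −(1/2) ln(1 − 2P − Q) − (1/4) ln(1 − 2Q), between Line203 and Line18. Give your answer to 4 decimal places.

Differing sites — 4:C/A (Tv); 8:A/G (Ti); 15:G/T (Tv); 16:G/C (Tv); 18:T/G (Tv); 26:G/A (Ti); 28:A/G (Ti); 37:A/G (Ti).
Of the 8 differences, 4 transitions and 4 transversions over 39 sites: P = 4/39 = 0.102564, Q = 4/39 = 0.102564.
d = −0.5·ln(0.692308) − 0.25·ln(0.794872) = −0.5·(-0.367724) − 0.25·(-0.229574) = 0.2413.

0.2413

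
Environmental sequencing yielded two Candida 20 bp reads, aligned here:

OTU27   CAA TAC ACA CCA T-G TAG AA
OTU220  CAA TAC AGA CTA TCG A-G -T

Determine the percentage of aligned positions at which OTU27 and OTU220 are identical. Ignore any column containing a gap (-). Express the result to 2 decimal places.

76.47%

Excluding the 3 gap columns leaves 17 comparable sites.
The sequences differ at positions 8 (C/G), 11 (C/T), 16 (T/A), 20 (A/T).
13 of the 17 comparable sites match, so the percent identity is 13/17 × 100 = 76.47%.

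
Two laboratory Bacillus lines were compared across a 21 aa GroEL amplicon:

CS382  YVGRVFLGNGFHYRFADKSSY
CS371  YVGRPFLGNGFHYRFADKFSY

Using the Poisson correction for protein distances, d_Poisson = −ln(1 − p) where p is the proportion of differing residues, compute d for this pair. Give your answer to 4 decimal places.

Differing sites — 5:V/P; 19:S/F.
p = 2/21 = 0.095238.
d = −ln(1 − 0.095238) = −ln(0.904762) = 0.1001.

0.1001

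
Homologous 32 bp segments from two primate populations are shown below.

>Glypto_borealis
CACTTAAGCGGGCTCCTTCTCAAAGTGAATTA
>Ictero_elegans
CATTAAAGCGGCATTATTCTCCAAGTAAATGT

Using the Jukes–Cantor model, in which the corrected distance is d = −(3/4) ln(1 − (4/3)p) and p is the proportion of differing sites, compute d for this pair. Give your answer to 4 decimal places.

0.4042

Mismatches occur at site 3 (C→T), site 5 (T→A), site 12 (G→C), site 13 (C→A), site 15 (C→T), site 16 (C→A), site 22 (A→C), site 27 (G→A), site 31 (T→G), site 32 (A→T).
p = 10/32 = 0.312500.
d = −0.75 · ln(1 − (4/3)·0.312500) = −0.75 · ln(0.583333) = −0.75 · (-0.538997) = 0.4042.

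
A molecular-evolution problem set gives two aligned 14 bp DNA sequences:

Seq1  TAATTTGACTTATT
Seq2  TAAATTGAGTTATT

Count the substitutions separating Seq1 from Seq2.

2

The sequences differ at positions 4 (T/A), 9 (C/G).
That gives 2 mismatches out of 14 aligned sites, so the Hamming distance is 2.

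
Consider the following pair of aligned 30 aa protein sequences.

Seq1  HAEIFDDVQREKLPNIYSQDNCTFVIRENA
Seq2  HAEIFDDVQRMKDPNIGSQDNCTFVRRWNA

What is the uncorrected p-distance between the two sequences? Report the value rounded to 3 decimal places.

0.167

Differing sites — 11:E/M; 13:L/D; 17:Y/G; 26:I/R; 28:E/W.
There are 5 differences over 30 sites, so p = 5/30 = 0.167.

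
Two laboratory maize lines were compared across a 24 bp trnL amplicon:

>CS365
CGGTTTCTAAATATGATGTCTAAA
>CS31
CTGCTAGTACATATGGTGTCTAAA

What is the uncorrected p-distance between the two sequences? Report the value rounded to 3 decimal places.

The sequences differ at positions 2 (G/T), 4 (T/C), 6 (T/A), 7 (C/G), 10 (A/C), 16 (A/G).
There are 6 differences over 24 sites, so p = 6/24 = 0.250.

0.250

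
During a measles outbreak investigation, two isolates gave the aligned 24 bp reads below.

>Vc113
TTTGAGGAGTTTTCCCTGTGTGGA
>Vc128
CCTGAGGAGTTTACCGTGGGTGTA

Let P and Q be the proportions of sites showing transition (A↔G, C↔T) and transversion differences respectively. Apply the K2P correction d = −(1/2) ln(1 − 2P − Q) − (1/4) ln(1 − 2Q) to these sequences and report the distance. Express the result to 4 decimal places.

0.3041

The sequences differ at positions 1 (T/C, transition), 2 (T/C, transition), 13 (T/A, transversion), 16 (C/G, transversion), 19 (T/G, transversion), 23 (G/T, transversion).
Of the 6 differences, 2 transitions and 4 transversions over 24 sites: P = 2/24 = 0.083333, Q = 4/24 = 0.166667.
d = −0.5·ln(0.666667) − 0.25·ln(0.666666) = −0.5·(-0.405465) − 0.25·(-0.405466) = 0.3041.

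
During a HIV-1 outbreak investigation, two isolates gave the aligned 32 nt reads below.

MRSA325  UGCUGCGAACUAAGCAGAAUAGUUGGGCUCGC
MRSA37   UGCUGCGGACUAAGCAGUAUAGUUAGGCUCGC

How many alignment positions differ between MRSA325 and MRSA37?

3

The sequences differ at positions 8 (A/G), 18 (A/U), 25 (G/A).
That gives 3 mismatches out of 32 aligned sites, so the Hamming distance is 3.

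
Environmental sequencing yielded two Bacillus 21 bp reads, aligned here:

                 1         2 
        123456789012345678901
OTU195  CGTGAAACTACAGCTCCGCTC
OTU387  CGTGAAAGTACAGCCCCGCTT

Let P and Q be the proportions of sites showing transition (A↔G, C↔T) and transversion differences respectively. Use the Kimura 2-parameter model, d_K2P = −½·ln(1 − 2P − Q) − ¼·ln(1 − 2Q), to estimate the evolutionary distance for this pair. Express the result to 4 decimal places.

0.1610

Mismatches occur at site 8 (C→G, transversion), site 15 (T→C, transition), site 21 (C→T, transition).
Of the 3 differences, 2 transitions and 1 transversion over 21 sites: P = 2/21 = 0.095238, Q = 1/21 = 0.047619.
d = −0.5·ln(0.761905) − 0.25·ln(0.904762) = −0.5·(-0.271933) − 0.25·(-0.100083) = 0.1610.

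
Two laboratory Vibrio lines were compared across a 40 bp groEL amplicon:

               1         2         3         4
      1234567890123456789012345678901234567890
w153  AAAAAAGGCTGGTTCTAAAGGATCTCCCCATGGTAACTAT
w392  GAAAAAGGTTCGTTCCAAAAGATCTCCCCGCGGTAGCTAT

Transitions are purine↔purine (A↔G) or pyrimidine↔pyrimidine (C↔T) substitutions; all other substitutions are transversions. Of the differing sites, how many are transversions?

The sequences differ at positions 1 (A/G, transition), 9 (C/T, transition), 11 (G/C, transversion), 16 (T/C, transition), 20 (G/A, transition), 30 (A/G, transition), 31 (T/C, transition), 36 (A/G, transition).
Of the 8 differences, 7 transitions and 1 transversion, so the answer is 1.

1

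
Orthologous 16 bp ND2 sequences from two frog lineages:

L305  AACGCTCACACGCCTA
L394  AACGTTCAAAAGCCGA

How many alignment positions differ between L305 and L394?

Differing sites — 5:C/T; 9:C/A; 11:C/A; 15:T/G.
That gives 4 mismatches out of 16 aligned sites, so the Hamming distance is 4.

4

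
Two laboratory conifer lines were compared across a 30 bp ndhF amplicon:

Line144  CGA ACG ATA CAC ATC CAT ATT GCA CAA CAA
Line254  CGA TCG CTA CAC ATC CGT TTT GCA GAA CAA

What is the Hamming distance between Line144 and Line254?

Mismatches occur at site 4 (A→T), site 7 (A→C), site 17 (A→G), site 19 (A→T), site 25 (C→G).
That gives 5 mismatches out of 30 aligned sites, so the Hamming distance is 5.

5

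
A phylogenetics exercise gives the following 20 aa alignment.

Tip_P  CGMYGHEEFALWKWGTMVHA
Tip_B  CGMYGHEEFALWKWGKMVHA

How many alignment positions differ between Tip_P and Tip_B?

1

A single mismatch occurs at site 16 (T/K).
That gives 1 mismatch out of 20 aligned sites, so the Hamming distance is 1.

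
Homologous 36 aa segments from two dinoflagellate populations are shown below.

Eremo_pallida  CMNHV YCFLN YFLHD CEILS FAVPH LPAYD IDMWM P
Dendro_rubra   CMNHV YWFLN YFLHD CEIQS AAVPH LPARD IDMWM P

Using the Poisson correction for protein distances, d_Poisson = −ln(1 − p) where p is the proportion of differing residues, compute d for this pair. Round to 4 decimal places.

The sequences differ at positions 7 (C/W), 19 (L/Q), 21 (F/A), 29 (Y/R).
p = 4/36 = 0.111111.
d = −ln(1 − 0.111111) = −ln(0.888889) = 0.1178.

0.1178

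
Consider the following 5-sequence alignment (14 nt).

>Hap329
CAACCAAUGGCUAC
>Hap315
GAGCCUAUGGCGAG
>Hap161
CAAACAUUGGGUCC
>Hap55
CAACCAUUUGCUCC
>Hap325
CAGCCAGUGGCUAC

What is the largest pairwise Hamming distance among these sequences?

9

Pairwise Hamming distances:
  Hap329 vs Hap315: 5
  Hap329 vs Hap161: 4
  Hap329 vs Hap55: 3
  Hap329 vs Hap325: 2
  Hap315 vs Hap161: 9
  Hap315 vs Hap55: 8
  Hap315 vs Hap325: 5
  Hap161 vs Hap55: 3
  Hap161 vs Hap325: 5
  Hap55 vs Hap325: 4
The largest is 9, between Hap315 and Hap161.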